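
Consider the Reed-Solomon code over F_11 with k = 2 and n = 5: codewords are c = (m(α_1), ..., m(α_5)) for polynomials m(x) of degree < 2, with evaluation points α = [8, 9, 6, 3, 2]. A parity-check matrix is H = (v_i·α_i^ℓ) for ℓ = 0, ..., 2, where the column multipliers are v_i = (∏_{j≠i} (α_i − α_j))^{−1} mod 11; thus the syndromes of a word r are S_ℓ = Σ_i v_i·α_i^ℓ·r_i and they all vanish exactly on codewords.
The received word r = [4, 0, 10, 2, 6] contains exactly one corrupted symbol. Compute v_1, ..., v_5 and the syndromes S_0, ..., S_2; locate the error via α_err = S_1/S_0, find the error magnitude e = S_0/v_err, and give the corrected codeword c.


S = (7, 9, 10), error at position 3, error magnitude e = 9, c = [4, 0, 1, 2, 6].

Step 1: column multipliers v_i = (∏_{j≠i}(α_i − α_j))^{−1} mod 11.
  i = 1 (α = 8): (8−9)(8−6)(8−3)(8−2) = (−1)·2·5·6 = −60 ≡ 6, so v_1 = 6^{−1} = 2 (mod 11).
  i = 2 (α = 9): (9−8)(9−6)(9−3)(9−2) = 1·3·6·7 = 126 ≡ 5, so v_2 = 5^{−1} = 9 (mod 11).
  i = 3 (α = 6): (6−8)(6−9)(6−3)(6−2) = (−2)·(−3)·3·4 = 72 ≡ 6, so v_3 = 6^{−1} = 2 (mod 11).
  i = 4 (α = 3): (3−8)(3−9)(3−6)(3−2) = (−5)·(−6)·(−3)·1 = −90 ≡ 9, so v_4 = 9^{−1} = 5 (mod 11).
  i = 5 (α = 2): (2−8)(2−9)(2−6)(2−3) = (−6)·(−7)·(−4)·(−1) = 168 ≡ 3, so v_5 = 3^{−1} = 4 (mod 11).
  v = [2, 9, 2, 5, 4].
Step 2: syndromes of r = [4, 0, 10, 2, 6] (all sums mod 11).
  S_0 = Σ v_i r_i = 2·4 + 9·0 + 2·10 + 5·2 + 4·6 = 62 ≡ 7.
  S_1 = Σ v_i α_i r_i = 2·8·4 + 9·9·0 + 2·6·10 + 5·3·2 + 4·2·6 = 262 ≡ 9.
  α_i^2 mod 11 = [9, 4, 3, 9, 4].
  S_2 = Σ v_i α_i^2 r_i = 2·9·4 + 9·4·0 + 2·3·10 + 5·9·2 + 4·4·6 = 318 ≡ 10.
  S = (7, 9, 10) ≠ 0, so r is not a codeword (an error is present).
Step 3: locate the error. For a single error e at position i, S_ℓ = v_i·e·α_i^ℓ, so α_err = S_1/S_0.
  S_0^{−1} = 7^{−1} = 8 (mod 11), so α_err = 9·8 = 72 ≡ 6 = α_3. Error position i = 3.
  Consistency check: S_2/S_1 = 10·5 = 50 ≡ 6 = α_err ✓ (single-error assumption holds).
Step 4: error magnitude e = S_0/v_3 = S_0·∏_{j≠3}(α_3 − α_j) = 7·6 = 42 ≡ 9 (mod 11).
Step 5: correct position 3: c_3 = r_3 − e = 10 − 9 ≡ 1 (mod 11). Hence c = [4, 0, 1, 2, 6].
  Check: interpolating c through the α_i gives m(x) = 3 + 7·x (degree < 2) with m(α_i) = c_i for every i, so c is indeed a codeword.


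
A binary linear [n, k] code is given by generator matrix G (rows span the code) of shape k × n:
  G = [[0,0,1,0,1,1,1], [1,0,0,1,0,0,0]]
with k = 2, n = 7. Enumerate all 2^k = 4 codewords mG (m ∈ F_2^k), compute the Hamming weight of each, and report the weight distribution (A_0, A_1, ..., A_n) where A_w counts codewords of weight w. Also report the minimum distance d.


Weight distribution: A_0 = 1, A_2 = 1, A_4 = 1, A_6 = 1. Minimum distance d = 2.

Enumerate all 2^2 = 4 messages m ∈ F_2^2.
For each, compute codeword c = mG in F_2^7, then tally its weight.
  m = 00 → c = 0000000, weight = 0.
  m = 10 → c = 0010111, weight = 4.
  m = 01 → c = 1001000, weight = 2.
  m = 11 → c = 1011111, weight = 6.
Tally weights:
  weight 0: 1 codewords.
  weight 2: 1 codewords.
  weight 4: 1 codewords.
  weight 6: 1 codewords.
Minimum distance d = smallest w > 0 with A_w > 0 = 2.
Sanity: Σ A_w = 4 = 2^2 = 4 ✓.


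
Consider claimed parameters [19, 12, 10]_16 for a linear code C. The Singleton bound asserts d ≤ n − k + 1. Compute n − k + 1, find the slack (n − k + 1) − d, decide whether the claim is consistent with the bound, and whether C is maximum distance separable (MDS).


Singleton RHS = n − k + 1 = 8, slack = -2, bound violated (no such code; not MDS).

Singleton bound: d ≤ n − k + 1.
Here n = 19, k = 12, so n − k + 1 = 8.
Given d = 10, check d ≤ 8: NO.
Slack = (n − k + 1) − d = -2.
The slack is negative: d = 10 exceeds n − k + 1 = 8 by 2, so the Singleton bound is violated and no linear [19, 12, 10]_16 code can exist. In particular it is not MDS (MDS requires d = n − k + 1 exactly).
Description: the claimed parameters are [19, 12, 10]_16; such a code would be impossible (violates the Singleton bound).


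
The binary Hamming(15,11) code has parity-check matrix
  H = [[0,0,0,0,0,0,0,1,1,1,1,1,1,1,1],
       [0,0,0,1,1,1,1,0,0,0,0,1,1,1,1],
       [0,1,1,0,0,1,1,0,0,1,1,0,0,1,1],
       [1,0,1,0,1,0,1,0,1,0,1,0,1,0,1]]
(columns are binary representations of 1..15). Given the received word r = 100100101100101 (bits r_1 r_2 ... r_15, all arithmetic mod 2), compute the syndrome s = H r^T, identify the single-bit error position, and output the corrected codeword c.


s = (0, 0, 1, 1)^T, error position = 3, corrected codeword c = 101100101100101

Compute s = H r^T mod 2 one row at a time:
  s_1 = 0 + 1 + 1 + 0 + 0 + 1 + 0 + 1 = 4 ≡ 0 (mod 2).
  s_2 = 1 + 0 + 0 + 1 + 0 + 1 + 0 + 1 = 4 ≡ 0 (mod 2).
  s_3 = 0 + 0 + 0 + 1 + 1 + 0 + 0 + 1 = 3 ≡ 1 (mod 2).
  s_4 = 1 + 0 + 0 + 1 + 1 + 0 + 1 + 1 = 5 ≡ 1 (mod 2).
s = (0, 0, 1, 1)^T — this equals column 3 of H (binary 0011), so error is at position 3.
Correct: flip bit 3 of r = 100100101100101 to get c = 101100101100101.


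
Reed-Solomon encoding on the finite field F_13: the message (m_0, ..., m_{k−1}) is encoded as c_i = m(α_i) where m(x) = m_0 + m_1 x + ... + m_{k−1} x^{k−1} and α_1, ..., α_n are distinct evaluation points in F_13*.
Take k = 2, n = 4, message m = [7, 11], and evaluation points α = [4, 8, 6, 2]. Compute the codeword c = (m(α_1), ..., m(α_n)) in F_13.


c = [12, 4, 8, 3]

Message polynomial: m(x) = 7 + 11·x (mod 13).
For each evaluation point α_i, compute m(α_i) mod 13:
  α_1 = 4: Horner steps 11 → 12, so m(4) = 12.
  α_2 = 8: Horner steps 11 → 4, so m(8) = 4.
  α_3 = 6: Horner steps 11 → 8, so m(6) = 8.
  α_4 = 2: Horner steps 11 → 3, so m(2) = 3.
Codeword c = [12, 4, 8, 3] ∈ F_13^4.


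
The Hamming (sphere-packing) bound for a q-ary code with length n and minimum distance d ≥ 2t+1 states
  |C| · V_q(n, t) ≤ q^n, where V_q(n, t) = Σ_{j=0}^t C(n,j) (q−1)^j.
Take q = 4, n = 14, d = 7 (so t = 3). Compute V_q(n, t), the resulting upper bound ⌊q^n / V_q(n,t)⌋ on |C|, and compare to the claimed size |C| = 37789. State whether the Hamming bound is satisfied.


V_q(n, t) = 10690, q^n = 268435456, Hamming bound = 25110, |C| = 37789 > bound (violated).

Step 1: Compute V_q(n, t) = Σ_{j=0}^3 C(n, j) (q−1)^j.
  j = 0: C(14,0)·(3)^0 = 1·1 = 1.
  j = 1: C(14,1)·(3)^1 = 14·3 = 42.
  j = 2: C(14,2)·(3)^2 = 91·9 = 819.
  j = 3: C(14,3)·(3)^3 = 364·27 = 9828.
  V_q(n, t) = 1 + 42 + 819 + 9828 = 10690.
Step 2: q^n = 4^14 = 268435456.
Step 3: Hamming bound ⌊q^n / V_q(n,t)⌋ = ⌊268435456/10690⌋ = 25110.
Step 4: Compare |C| = 37789 to 25110: violated.
The claimed |C| lies above the Hamming bound, so no 4-ary code of length 14 with d ≥ 7 can have 37789 codewords.


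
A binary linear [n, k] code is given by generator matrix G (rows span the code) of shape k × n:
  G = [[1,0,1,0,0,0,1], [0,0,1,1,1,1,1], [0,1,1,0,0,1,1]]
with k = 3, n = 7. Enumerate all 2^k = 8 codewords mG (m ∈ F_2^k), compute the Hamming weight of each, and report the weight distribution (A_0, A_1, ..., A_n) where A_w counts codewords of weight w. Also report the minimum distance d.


Weight distribution: A_0 = 1, A_3 = 3, A_4 = 2, A_5 = 1, A_6 = 1. Minimum distance d = 3.

Enumerate all 2^3 = 8 messages m ∈ F_2^3.
For each, compute codeword c = mG in F_2^7, then tally its weight.
  m = 000 → c = 0000000, weight = 0.
  m = 100 → c = 1010001, weight = 3.
  m = 010 → c = 0011111, weight = 5.
  m = 110 → c = 1001110, weight = 4.
  m = 001 → c = 0110011, weight = 4.
  m = 101 → c = 1100010, weight = 3.
  m = 011 → c = 0101100, weight = 3.
  m = 111 → c = 1111101, weight = 6.
Tally weights:
  weight 0: 1 codewords.
  weight 3: 3 codewords.
  weight 4: 2 codewords.
  weight 5: 1 codewords.
  weight 6: 1 codewords.
Minimum distance d = smallest w > 0 with A_w > 0 = 3.
Sanity: Σ A_w = 8 = 2^3 = 8 ✓.


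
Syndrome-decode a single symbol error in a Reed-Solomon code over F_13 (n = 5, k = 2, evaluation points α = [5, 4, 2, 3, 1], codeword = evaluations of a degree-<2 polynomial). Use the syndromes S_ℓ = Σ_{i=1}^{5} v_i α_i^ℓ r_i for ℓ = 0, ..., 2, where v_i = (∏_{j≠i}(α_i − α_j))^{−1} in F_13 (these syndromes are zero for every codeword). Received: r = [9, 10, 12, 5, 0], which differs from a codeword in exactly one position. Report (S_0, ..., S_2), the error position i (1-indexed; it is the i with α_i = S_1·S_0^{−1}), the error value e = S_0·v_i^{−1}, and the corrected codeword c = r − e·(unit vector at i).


S = (5, 2, 6), error at position 4, error magnitude e = 7, c = [9, 10, 12, 11, 0].

Step 1: column multipliers v_i = (∏_{j≠i}(α_i − α_j))^{−1} mod 13.
  i = 1 (α = 5): (5−4)(5−2)(5−3)(5−1) = 1·3·2·4 = 24 ≡ 11, so v_1 = 11^{−1} = 6 (mod 13).
  i = 2 (α = 4): (4−5)(4−2)(4−3)(4−1) = (−1)·2·1·3 = −6 ≡ 7, so v_2 = 7^{−1} = 2 (mod 13).
  i = 3 (α = 2): (2−5)(2−4)(2−3)(2−1) = (−3)·(−2)·(−1)·1 = −6 ≡ 7, so v_3 = 7^{−1} = 2 (mod 13).
  i = 4 (α = 3): (3−5)(3−4)(3−2)(3−1) = (−2)·(−1)·1·2 = 4 ≡ 4, so v_4 = 4^{−1} = 10 (mod 13).
  i = 5 (α = 1): (1−5)(1−4)(1−2)(1−3) = (−4)·(−3)·(−1)·(−2) = 24 ≡ 11, so v_5 = 11^{−1} = 6 (mod 13).
  v = [6, 2, 2, 10, 6].
Step 2: syndromes of r = [9, 10, 12, 5, 0] (all sums mod 13).
  S_0 = Σ v_i r_i = 6·9 + 2·10 + 2·12 + 10·5 + 6·0 = 148 ≡ 5.
  S_1 = Σ v_i α_i r_i = 6·5·9 + 2·4·10 + 2·2·12 + 10·3·5 + 6·1·0 = 548 ≡ 2.
  α_i^2 mod 13 = [12, 3, 4, 9, 1].
  S_2 = Σ v_i α_i^2 r_i = 6·12·9 + 2·3·10 + 2·4·12 + 10·9·5 + 6·1·0 = 1254 ≡ 6.
  S = (5, 2, 6) ≠ 0, so r is not a codeword (an error is present).
Step 3: locate the error. For a single error e at position i, S_ℓ = v_i·e·α_i^ℓ, so α_err = S_1/S_0.
  S_0^{−1} = 5^{−1} = 8 (mod 13), so α_err = 2·8 = 16 ≡ 3 = α_4. Error position i = 4.
  Consistency check: S_2/S_1 = 6·7 = 42 ≡ 3 = α_err ✓ (single-error assumption holds).
Step 4: error magnitude e = S_0/v_4 = S_0·∏_{j≠4}(α_4 − α_j) = 5·4 = 20 ≡ 7 (mod 13).
Step 5: correct position 4: c_4 = r_4 − e = 5 − 7 ≡ 11 (mod 13). Hence c = [9, 10, 12, 11, 0].
  Check: interpolating c through the α_i gives m(x) = 1 + 12·x (degree < 2) with m(α_i) = c_i for every i, so c is indeed a codeword.


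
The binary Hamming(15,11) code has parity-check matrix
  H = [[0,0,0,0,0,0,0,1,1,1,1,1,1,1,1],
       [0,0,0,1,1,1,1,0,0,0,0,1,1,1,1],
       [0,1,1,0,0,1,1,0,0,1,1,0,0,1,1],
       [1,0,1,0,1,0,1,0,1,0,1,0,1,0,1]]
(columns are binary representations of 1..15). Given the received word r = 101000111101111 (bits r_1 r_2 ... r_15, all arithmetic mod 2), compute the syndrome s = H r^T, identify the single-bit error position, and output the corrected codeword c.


s = (1, 1, 1, 0)^T, error position = 14, corrected codeword c = 101000111101101

Compute s = H r^T mod 2 one row at a time:
  s_1 = 1 + 1 + 1 + 0 + 1 + 1 + 1 + 1 = 7 ≡ 1 (mod 2).
  s_2 = 0 + 0 + 0 + 1 + 1 + 1 + 1 + 1 = 5 ≡ 1 (mod 2).
  s_3 = 0 + 1 + 0 + 1 + 1 + 0 + 1 + 1 = 5 ≡ 1 (mod 2).
  s_4 = 1 + 1 + 0 + 1 + 1 + 0 + 1 + 1 = 6 ≡ 0 (mod 2).
s = (1, 1, 1, 0)^T — this equals column 14 of H (binary 1110), so error is at position 14.
Correct: flip bit 14 of r = 101000111101111 to get c = 101000111101101.


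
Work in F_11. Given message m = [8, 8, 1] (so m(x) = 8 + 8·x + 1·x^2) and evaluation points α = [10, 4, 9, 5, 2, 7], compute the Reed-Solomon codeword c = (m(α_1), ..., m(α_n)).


c = [1, 1, 7, 7, 6, 3]

Message polynomial: m(x) = 8 + 8·x + 1·x^2 (mod 11).
For each evaluation point α_i, compute m(α_i) mod 11:
  α_1 = 10: Horner steps 1 → 7 → 1, so m(10) = 1.
  α_2 = 4: Horner steps 1 → 1 → 1, so m(4) = 1.
  α_3 = 9: Horner steps 1 → 6 → 7, so m(9) = 7.
  α_4 = 5: Horner steps 1 → 2 → 7, so m(5) = 7.
  α_5 = 2: Horner steps 1 → 10 → 6, so m(2) = 6.
  α_6 = 7: Horner steps 1 → 4 → 3, so m(7) = 3.
Codeword c = [1, 1, 7, 7, 6, 3] ∈ F_11^6.


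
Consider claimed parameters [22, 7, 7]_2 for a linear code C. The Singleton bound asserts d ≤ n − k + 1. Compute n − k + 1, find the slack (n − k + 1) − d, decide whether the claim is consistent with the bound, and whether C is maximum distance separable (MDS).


Singleton RHS = n − k + 1 = 16, slack = 9, bound satisfied, not MDS.

Singleton bound: d ≤ n − k + 1.
Here n = 22, k = 7, so n − k + 1 = 16.
Given d = 7, check d ≤ 16: YES.
Slack = (n − k + 1) − d = 9.
The code is NOT MDS (slack = 9 > 0).
Description: the claimed parameters are [22, 7, 7]_2; such a code would be non-MDS.


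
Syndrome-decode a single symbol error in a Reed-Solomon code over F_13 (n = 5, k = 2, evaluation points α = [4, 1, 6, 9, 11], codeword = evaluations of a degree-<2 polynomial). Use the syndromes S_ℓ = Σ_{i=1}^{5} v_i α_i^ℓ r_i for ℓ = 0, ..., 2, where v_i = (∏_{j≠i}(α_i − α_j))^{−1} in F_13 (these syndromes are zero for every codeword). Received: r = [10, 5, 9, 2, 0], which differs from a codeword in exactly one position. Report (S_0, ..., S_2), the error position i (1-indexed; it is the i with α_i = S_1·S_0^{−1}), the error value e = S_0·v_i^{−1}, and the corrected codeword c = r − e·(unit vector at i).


S = (2, 5, 6), error at position 4, error magnitude e = 1, c = [10, 5, 9, 1, 0].

Step 1: column multipliers v_i = (∏_{j≠i}(α_i − α_j))^{−1} mod 13.
  i = 1 (α = 4): (4−1)(4−6)(4−9)(4−11) = 3·(−2)·(−5)·(−7) = −210 ≡ 11, so v_1 = 11^{−1} = 6 (mod 13).
  i = 2 (α = 1): (1−4)(1−6)(1−9)(1−11) = (−3)·(−5)·(−8)·(−10) = 1200 ≡ 4, so v_2 = 4^{−1} = 10 (mod 13).
  i = 3 (α = 6): (6−4)(6−1)(6−9)(6−11) = 2·5·(−3)·(−5) = 150 ≡ 7, so v_3 = 7^{−1} = 2 (mod 13).
  i = 4 (α = 9): (9−4)(9−1)(9−6)(9−11) = 5·8·3·(−2) = −240 ≡ 7, so v_4 = 7^{−1} = 2 (mod 13).
  i = 5 (α = 11): (11−4)(11−1)(11−6)(11−9) = 7·10·5·2 = 700 ≡ 11, so v_5 = 11^{−1} = 6 (mod 13).
  v = [6, 10, 2, 2, 6].
Step 2: syndromes of r = [10, 5, 9, 2, 0] (all sums mod 13).
  S_0 = Σ v_i r_i = 6·10 + 10·5 + 2·9 + 2·2 + 6·0 = 132 ≡ 2.
  S_1 = Σ v_i α_i r_i = 6·4·10 + 10·1·5 + 2·6·9 + 2·9·2 + 6·11·0 = 434 ≡ 5.
  α_i^2 mod 13 = [3, 1, 10, 3, 4].
  S_2 = Σ v_i α_i^2 r_i = 6·3·10 + 10·1·5 + 2·10·9 + 2·3·2 + 6·4·0 = 422 ≡ 6.
  S = (2, 5, 6) ≠ 0, so r is not a codeword (an error is present).
Step 3: locate the error. For a single error e at position i, S_ℓ = v_i·e·α_i^ℓ, so α_err = S_1/S_0.
  S_0^{−1} = 2^{−1} = 7 (mod 13), so α_err = 5·7 = 35 ≡ 9 = α_4. Error position i = 4.
  Consistency check: S_2/S_1 = 6·8 = 48 ≡ 9 = α_err ✓ (single-error assumption holds).
Step 4: error magnitude e = S_0/v_4 = S_0·∏_{j≠4}(α_4 − α_j) = 2·7 = 14 ≡ 1 (mod 13).
Step 5: correct position 4: c_4 = r_4 − e = 2 − 1 ≡ 1 (mod 13). Hence c = [10, 5, 9, 1, 0].
  Check: interpolating c through the α_i gives m(x) = 12 + 6·x (degree < 2) with m(α_i) = c_i for every i, so c is indeed a codeword.


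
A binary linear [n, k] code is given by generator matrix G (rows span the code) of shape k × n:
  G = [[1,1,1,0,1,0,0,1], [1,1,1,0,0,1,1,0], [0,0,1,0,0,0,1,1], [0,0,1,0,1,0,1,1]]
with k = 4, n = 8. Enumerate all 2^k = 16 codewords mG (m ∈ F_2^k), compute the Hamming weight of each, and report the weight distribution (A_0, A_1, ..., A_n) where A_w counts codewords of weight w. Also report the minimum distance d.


Weight distribution: A_0 = 1, A_1 = 1, A_2 = 1, A_3 = 4, A_4 = 5, A_5 = 3, A_6 = 1. Minimum distance d = 1.

Enumerate all 2^4 = 16 messages m ∈ F_2^4.
For each, compute codeword c = mG in F_2^8, then tally its weight.
  m = 0000 → c = 00000000, weight = 0.
  m = 1000 → c = 11101001, weight = 5.
  m = 0100 → c = 11100110, weight = 5.
  m = 1100 → c = 00001111, weight = 4.
  m = 0010 → c = 00100011, weight = 3.
  m = 1010 → c = 11001010, weight = 4.
  m = 0110 → c = 11000101, weight = 4.
  m = 1110 → c = 00101100, weight = 3.
  m = 0001 → c = 00101011, weight = 4.
  m = 1001 → c = 11000010, weight = 3.
  m = 0101 → c = 11001101, weight = 5.
  m = 1101 → c = 00100100, weight = 2.
  m = 0011 → c = 00001000, weight = 1.
  m = 1011 → c = 11100001, weight = 4.
  m = 0111 → c = 11101110, weight = 6.
  m = 1111 → c = 00000111, weight = 3.
Tally weights:
  weight 0: 1 codewords.
  weight 1: 1 codewords.
  weight 2: 1 codewords.
  weight 3: 4 codewords.
  weight 4: 5 codewords.
  weight 5: 3 codewords.
  weight 6: 1 codewords.
Minimum distance d = smallest w > 0 with A_w > 0 = 1.
Sanity: Σ A_w = 16 = 2^4 = 16 ✓.


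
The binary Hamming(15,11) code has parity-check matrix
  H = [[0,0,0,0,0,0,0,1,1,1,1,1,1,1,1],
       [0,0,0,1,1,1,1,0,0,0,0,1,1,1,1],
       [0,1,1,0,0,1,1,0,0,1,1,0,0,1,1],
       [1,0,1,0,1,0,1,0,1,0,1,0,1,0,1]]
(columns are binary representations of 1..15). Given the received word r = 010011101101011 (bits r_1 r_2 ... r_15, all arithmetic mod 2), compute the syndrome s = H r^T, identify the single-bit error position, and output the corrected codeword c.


s = (1, 0, 0, 0)^T, error position = 8, corrected codeword c = 010011111101011

Compute s = H r^T mod 2 one row at a time:
  s_1 = 0 + 1 + 1 + 0 + 1 + 0 + 1 + 1 = 5 ≡ 1 (mod 2).
  s_2 = 0 + 1 + 1 + 1 + 1 + 0 + 1 + 1 = 6 ≡ 0 (mod 2).
  s_3 = 1 + 0 + 1 + 1 + 1 + 0 + 1 + 1 = 6 ≡ 0 (mod 2).
  s_4 = 0 + 0 + 1 + 1 + 1 + 0 + 0 + 1 = 4 ≡ 0 (mod 2).
s = (1, 0, 0, 0)^T — this equals column 8 of H (binary 1000), so error is at position 8.
Correct: flip bit 8 of r = 010011101101011 to get c = 010011111101011.


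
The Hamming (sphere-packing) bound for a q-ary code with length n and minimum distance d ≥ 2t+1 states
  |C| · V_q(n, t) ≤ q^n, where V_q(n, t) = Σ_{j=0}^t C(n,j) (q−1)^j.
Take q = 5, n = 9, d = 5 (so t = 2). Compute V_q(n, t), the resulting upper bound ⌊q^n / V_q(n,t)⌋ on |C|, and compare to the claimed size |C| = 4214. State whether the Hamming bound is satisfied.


V_q(n, t) = 613, q^n = 1953125, Hamming bound = 3186, |C| = 4214 > bound (violated).

Step 1: Compute V_q(n, t) = Σ_{j=0}^2 C(n, j) (q−1)^j.
  j = 0: C(9,0)·(4)^0 = 1·1 = 1.
  j = 1: C(9,1)·(4)^1 = 9·4 = 36.
  j = 2: C(9,2)·(4)^2 = 36·16 = 576.
  V_q(n, t) = 1 + 36 + 576 = 613.
Step 2: q^n = 5^9 = 1953125.
Step 3: Hamming bound ⌊q^n / V_q(n,t)⌋ = ⌊1953125/613⌋ = 3186.
Step 4: Compare |C| = 4214 to 3186: violated.
The claimed |C| lies above the Hamming bound, so no 5-ary code of length 9 with d ≥ 5 can have 4214 codewords.


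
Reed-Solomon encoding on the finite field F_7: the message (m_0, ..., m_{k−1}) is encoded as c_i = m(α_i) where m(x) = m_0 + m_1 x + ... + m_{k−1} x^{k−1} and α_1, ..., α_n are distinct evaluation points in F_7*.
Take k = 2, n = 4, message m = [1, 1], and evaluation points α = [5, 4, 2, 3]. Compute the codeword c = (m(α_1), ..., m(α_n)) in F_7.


c = [6, 5, 3, 4]

Message polynomial: m(x) = 1 + 1·x (mod 7).
For each evaluation point α_i, compute m(α_i) mod 7:
  α_1 = 5: Horner steps 1 → 6, so m(5) = 6.
  α_2 = 4: Horner steps 1 → 5, so m(4) = 5.
  α_3 = 2: Horner steps 1 → 3, so m(2) = 3.
  α_4 = 3: Horner steps 1 → 4, so m(3) = 4.
Codeword c = [6, 5, 3, 4] ∈ F_7^4.


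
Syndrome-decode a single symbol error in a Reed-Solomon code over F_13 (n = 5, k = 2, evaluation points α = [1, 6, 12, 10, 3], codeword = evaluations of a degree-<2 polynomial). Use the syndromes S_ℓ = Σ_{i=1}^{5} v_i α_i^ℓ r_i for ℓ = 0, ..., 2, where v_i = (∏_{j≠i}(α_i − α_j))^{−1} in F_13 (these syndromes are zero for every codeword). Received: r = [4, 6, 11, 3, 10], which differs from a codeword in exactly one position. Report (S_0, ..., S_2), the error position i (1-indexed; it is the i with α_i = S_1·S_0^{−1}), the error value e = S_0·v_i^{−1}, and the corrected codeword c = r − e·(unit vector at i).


S = (8, 2, 7), error at position 4, error magnitude e = 11, c = [4, 6, 11, 5, 10].

Step 1: column multipliers v_i = (∏_{j≠i}(α_i − α_j))^{−1} mod 13.
  i = 1 (α = 1): (1−6)(1−12)(1−10)(1−3) = (−5)·(−11)·(−9)·(−2) = 990 ≡ 2, so v_1 = 2^{−1} = 7 (mod 13).
  i = 2 (α = 6): (6−1)(6−12)(6−10)(6−3) = 5·(−6)·(−4)·3 = 360 ≡ 9, so v_2 = 9^{−1} = 3 (mod 13).
  i = 3 (α = 12): (12−1)(12−6)(12−10)(12−3) = 11·6·2·9 = 1188 ≡ 5, so v_3 = 5^{−1} = 8 (mod 13).
  i = 4 (α = 10): (10−1)(10−6)(10−12)(10−3) = 9·4·(−2)·7 = −504 ≡ 3, so v_4 = 3^{−1} = 9 (mod 13).
  i = 5 (α = 3): (3−1)(3−6)(3−12)(3−10) = 2·(−3)·(−9)·(−7) = −378 ≡ 12, so v_5 = 12^{−1} = 12 (mod 13).
  v = [7, 3, 8, 9, 12].
Step 2: syndromes of r = [4, 6, 11, 3, 10] (all sums mod 13).
  S_0 = Σ v_i r_i = 7·4 + 3·6 + 8·11 + 9·3 + 12·10 = 281 ≡ 8.
  S_1 = Σ v_i α_i r_i = 7·1·4 + 3·6·6 + 8·12·11 + 9·10·3 + 12·3·10 = 1822 ≡ 2.
  α_i^2 mod 13 = [1, 10, 1, 9, 9].
  S_2 = Σ v_i α_i^2 r_i = 7·1·4 + 3·10·6 + 8·1·11 + 9·9·3 + 12·9·10 = 1619 ≡ 7.
  S = (8, 2, 7) ≠ 0, so r is not a codeword (an error is present).
Step 3: locate the error. For a single error e at position i, S_ℓ = v_i·e·α_i^ℓ, so α_err = S_1/S_0.
  S_0^{−1} = 8^{−1} = 5 (mod 13), so α_err = 2·5 = 10 ≡ 10 = α_4. Error position i = 4.
  Consistency check: S_2/S_1 = 7·7 = 49 ≡ 10 = α_err ✓ (single-error assumption holds).
Step 4: error magnitude e = S_0/v_4 = S_0·∏_{j≠4}(α_4 − α_j) = 8·3 = 24 ≡ 11 (mod 13).
Step 5: correct position 4: c_4 = r_4 − e = 3 − 11 ≡ 5 (mod 13). Hence c = [4, 6, 11, 5, 10].
  Check: interpolating c through the α_i gives m(x) = 1 + 3·x (degree < 2) with m(α_i) = c_i for every i, so c is indeed a codeword.


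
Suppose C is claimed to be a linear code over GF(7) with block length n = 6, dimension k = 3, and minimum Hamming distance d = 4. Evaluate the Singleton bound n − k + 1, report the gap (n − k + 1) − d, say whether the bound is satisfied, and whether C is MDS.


Singleton RHS = n − k + 1 = 4, slack = 0, bound satisfied, MDS.

Singleton bound: d ≤ n − k + 1.
Here n = 6, k = 3, so n − k + 1 = 4.
Given d = 4, check d ≤ 4: YES.
Slack = (n − k + 1) − d = 0.
The code is MDS (slack = 0).
Description: the claimed parameters are [6, 3, 4]_7; such a code would be MDS (meets Singleton bound).


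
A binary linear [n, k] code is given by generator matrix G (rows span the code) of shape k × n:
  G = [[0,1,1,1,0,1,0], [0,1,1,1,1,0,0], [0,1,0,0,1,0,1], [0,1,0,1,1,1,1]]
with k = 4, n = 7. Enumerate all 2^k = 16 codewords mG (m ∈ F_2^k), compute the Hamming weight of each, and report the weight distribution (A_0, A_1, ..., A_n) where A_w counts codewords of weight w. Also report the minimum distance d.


Weight distribution: A_0 = 1, A_2 = 4, A_3 = 6, A_4 = 3, A_5 = 2. Minimum distance d = 2.

Enumerate all 2^4 = 16 messages m ∈ F_2^4.
For each, compute codeword c = mG in F_2^7, then tally its weight.
  m = 0000 → c = 0000000, weight = 0.
  m = 1000 → c = 0111010, weight = 4.
  m = 0100 → c = 0111100, weight = 4.
  m = 1100 → c = 0000110, weight = 2.
  m = 0010 → c = 0100101, weight = 3.
  m = 1010 → c = 0011111, weight = 5.
  m = 0110 → c = 0011001, weight = 3.
  m = 1110 → c = 0100011, weight = 3.
  m = 0001 → c = 0101111, weight = 5.
  m = 1001 → c = 0010101, weight = 3.
  m = 0101 → c = 0010011, weight = 3.
  m = 1101 → c = 0101001, weight = 3.
  m = 0011 → c = 0001010, weight = 2.
  m = 1011 → c = 0110000, weight = 2.
  m = 0111 → c = 0110110, weight = 4.
  m = 1111 → c = 0001100, weight = 2.
Tally weights:
  weight 0: 1 codewords.
  weight 2: 4 codewords.
  weight 3: 6 codewords.
  weight 4: 3 codewords.
  weight 5: 2 codewords.
Minimum distance d = smallest w > 0 with A_w > 0 = 2.
Sanity: Σ A_w = 16 = 2^4 = 16 ✓.


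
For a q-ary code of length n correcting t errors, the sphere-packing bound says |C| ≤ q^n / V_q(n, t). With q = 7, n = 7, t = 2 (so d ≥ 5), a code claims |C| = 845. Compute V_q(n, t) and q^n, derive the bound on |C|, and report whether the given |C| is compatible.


V_q(n, t) = 799, q^n = 823543, Hamming bound = 1030, |C| = 845 ≤ bound (satisfied).

Step 1: Compute V_q(n, t) = Σ_{j=0}^2 C(n, j) (q−1)^j.
  j = 0: C(7,0)·(6)^0 = 1·1 = 1.
  j = 1: C(7,1)·(6)^1 = 7·6 = 42.
  j = 2: C(7,2)·(6)^2 = 21·36 = 756.
  V_q(n, t) = 1 + 42 + 756 = 799.
Step 2: q^n = 7^7 = 823543.
Step 3: Hamming bound ⌊q^n / V_q(n,t)⌋ = ⌊823543/799⌋ = 1030.
Step 4: Compare |C| = 845 to 1030: satisfied.
The claimed |C| lies below the Hamming bound.


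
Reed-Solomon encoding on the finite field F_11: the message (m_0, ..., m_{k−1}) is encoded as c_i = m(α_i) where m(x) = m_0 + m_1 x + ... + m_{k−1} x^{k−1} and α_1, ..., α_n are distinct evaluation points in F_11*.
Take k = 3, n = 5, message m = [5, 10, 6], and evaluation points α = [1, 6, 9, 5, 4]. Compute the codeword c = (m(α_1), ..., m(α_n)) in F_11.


c = [10, 6, 9, 7, 9]

Message polynomial: m(x) = 5 + 10·x + 6·x^2 (mod 11).
For each evaluation point α_i, compute m(α_i) mod 11:
  α_1 = 1: Horner steps 6 → 5 → 10, so m(1) = 10.
  α_2 = 6: Horner steps 6 → 2 → 6, so m(6) = 6.
  α_3 = 9: Horner steps 6 → 9 → 9, so m(9) = 9.
  α_4 = 5: Horner steps 6 → 7 → 7, so m(5) = 7.
  α_5 = 4: Horner steps 6 → 1 → 9, so m(4) = 9.
Codeword c = [10, 6, 9, 7, 9] ∈ F_11^5.


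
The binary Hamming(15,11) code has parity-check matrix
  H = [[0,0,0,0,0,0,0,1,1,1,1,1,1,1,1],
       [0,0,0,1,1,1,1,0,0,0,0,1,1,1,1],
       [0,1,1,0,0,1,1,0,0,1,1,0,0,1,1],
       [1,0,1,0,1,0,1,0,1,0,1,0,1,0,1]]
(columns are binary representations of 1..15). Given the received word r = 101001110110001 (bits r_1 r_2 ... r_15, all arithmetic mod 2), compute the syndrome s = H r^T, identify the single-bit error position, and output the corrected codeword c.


s = (0, 1, 0, 1)^T, error position = 5, corrected codeword c = 101011110110001

Compute s = H r^T mod 2 one row at a time:
  s_1 = 1 + 0 + 1 + 1 + 0 + 0 + 0 + 1 = 4 ≡ 0 (mod 2).
  s_2 = 0 + 0 + 1 + 1 + 0 + 0 + 0 + 1 = 3 ≡ 1 (mod 2).
  s_3 = 0 + 1 + 1 + 1 + 1 + 1 + 0 + 1 = 6 ≡ 0 (mod 2).
  s_4 = 1 + 1 + 0 + 1 + 0 + 1 + 0 + 1 = 5 ≡ 1 (mod 2).
s = (0, 1, 0, 1)^T — this equals column 5 of H (binary 0101), so error is at position 5.
Correct: flip bit 5 of r = 101001110110001 to get c = 101011110110001.


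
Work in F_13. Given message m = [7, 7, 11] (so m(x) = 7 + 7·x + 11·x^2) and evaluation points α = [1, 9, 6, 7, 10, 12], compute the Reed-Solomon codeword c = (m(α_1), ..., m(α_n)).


c = [12, 12, 3, 10, 7, 11]

Message polynomial: m(x) = 7 + 7·x + 11·x^2 (mod 13).
For each evaluation point α_i, compute m(α_i) mod 13:
  α_1 = 1: Horner steps 11 → 5 → 12, so m(1) = 12.
  α_2 = 9: Horner steps 11 → 2 → 12, so m(9) = 12.
  α_3 = 6: Horner steps 11 → 8 → 3, so m(6) = 3.
  α_4 = 7: Horner steps 11 → 6 → 10, so m(7) = 10.
  α_5 = 10: Horner steps 11 → 0 → 7, so m(10) = 7.
  α_6 = 12: Horner steps 11 → 9 → 11, so m(12) = 11.
Codeword c = [12, 12, 3, 10, 7, 11] ∈ F_13^6.


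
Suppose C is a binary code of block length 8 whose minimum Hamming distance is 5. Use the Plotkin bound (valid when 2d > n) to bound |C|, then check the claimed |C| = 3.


Plotkin bound M ≤ 4; given |C| = 3 ≤ bound (satisfied).

Check applicability: 2d = 10, n = 8.
2d − n = 2 > 0, so Plotkin applies.
Compute d/(2d−n) = 5/2 ≈ 2.5000.
⌊d/(2d−n)⌋ = 2.
Plotkin bound: M ≤ 2·2 = 4.
Given |C| = 3, check: satisfied.
This |C| is below the Plotkin bound.


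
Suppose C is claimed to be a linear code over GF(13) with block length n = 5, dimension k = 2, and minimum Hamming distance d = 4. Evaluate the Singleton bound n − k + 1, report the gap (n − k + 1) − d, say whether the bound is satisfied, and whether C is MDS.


Singleton RHS = n − k + 1 = 4, slack = 0, bound satisfied, MDS.

Singleton bound: d ≤ n − k + 1.
Here n = 5, k = 2, so n − k + 1 = 4.
Given d = 4, check d ≤ 4: YES.
Slack = (n − k + 1) − d = 0.
The code is MDS (slack = 0).
Description: the claimed parameters are [5, 2, 4]_13; such a code would be MDS (meets Singleton bound).


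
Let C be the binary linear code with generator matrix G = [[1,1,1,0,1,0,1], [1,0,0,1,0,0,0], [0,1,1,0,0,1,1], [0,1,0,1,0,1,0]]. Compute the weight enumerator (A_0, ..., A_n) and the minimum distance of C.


Weight distribution: A_0 = 1, A_2 = 2, A_3 = 6, A_4 = 3, A_5 = 2, A_6 = 2. Minimum distance d = 2.

Enumerate all 2^4 = 16 messages m ∈ F_2^4.
For each, compute codeword c = mG in F_2^7, then tally its weight.
  m = 0000 → c = 0000000, weight = 0.
  m = 1000 → c = 1110101, weight = 5.
  m = 0100 → c = 1001000, weight = 2.
  m = 1100 → c = 0111101, weight = 5.
  m = 0010 → c = 0110011, weight = 4.
  m = 1010 → c = 1000110, weight = 3.
  m = 0110 → c = 1111011, weight = 6.
  m = 1110 → c = 0001110, weight = 3.
  m = 0001 → c = 0101010, weight = 3.
  m = 1001 → c = 1011111, weight = 6.
  m = 0101 → c = 1100010, weight = 3.
  m = 1101 → c = 0010111, weight = 4.
  m = 0011 → c = 0011001, weight = 3.
  m = 1011 → c = 1101100, weight = 4.
  m = 0111 → c = 1010001, weight = 3.
  m = 1111 → c = 0100100, weight = 2.
Tally weights:
  weight 0: 1 codewords.
  weight 2: 2 codewords.
  weight 3: 6 codewords.
  weight 4: 3 codewords.
  weight 5: 2 codewords.
  weight 6: 2 codewords.
Minimum distance d = smallest w > 0 with A_w > 0 = 2.
Sanity: Σ A_w = 16 = 2^4 = 16 ✓.


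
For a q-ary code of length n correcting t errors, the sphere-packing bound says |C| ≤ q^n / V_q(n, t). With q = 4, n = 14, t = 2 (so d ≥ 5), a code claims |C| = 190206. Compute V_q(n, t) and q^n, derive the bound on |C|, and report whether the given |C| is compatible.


V_q(n, t) = 862, q^n = 268435456, Hamming bound = 311410, |C| = 190206 ≤ bound (satisfied).

Step 1: Compute V_q(n, t) = Σ_{j=0}^2 C(n, j) (q−1)^j.
  j = 0: C(14,0)·(3)^0 = 1·1 = 1.
  j = 1: C(14,1)·(3)^1 = 14·3 = 42.
  j = 2: C(14,2)·(3)^2 = 91·9 = 819.
  V_q(n, t) = 1 + 42 + 819 = 862.
Step 2: q^n = 4^14 = 268435456.
Step 3: Hamming bound ⌊q^n / V_q(n,t)⌋ = ⌊268435456/862⌋ = 311410.
Step 4: Compare |C| = 190206 to 311410: satisfied.
The claimed |C| lies below the Hamming bound.


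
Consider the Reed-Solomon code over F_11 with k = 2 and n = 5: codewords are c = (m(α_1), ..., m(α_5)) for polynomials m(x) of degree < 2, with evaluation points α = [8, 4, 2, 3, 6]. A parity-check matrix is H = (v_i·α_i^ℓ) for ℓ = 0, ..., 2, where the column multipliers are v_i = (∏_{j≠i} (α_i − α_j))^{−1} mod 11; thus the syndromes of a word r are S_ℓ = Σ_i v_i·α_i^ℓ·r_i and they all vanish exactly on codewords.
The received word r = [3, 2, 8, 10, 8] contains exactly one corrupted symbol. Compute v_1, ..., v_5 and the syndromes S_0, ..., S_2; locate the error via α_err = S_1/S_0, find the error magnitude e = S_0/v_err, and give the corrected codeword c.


S = (3, 6, 1), error at position 3, error magnitude e = 1, c = [3, 2, 7, 10, 8].

Step 1: column multipliers v_i = (∏_{j≠i}(α_i − α_j))^{−1} mod 11.
  i = 1 (α = 8): (8−4)(8−2)(8−3)(8−6) = 4·6·5·2 = 240 ≡ 9, so v_1 = 9^{−1} = 5 (mod 11).
  i = 2 (α = 4): (4−8)(4−2)(4−3)(4−6) = (−4)·2·1·(−2) = 16 ≡ 5, so v_2 = 5^{−1} = 9 (mod 11).
  i = 3 (α = 2): (2−8)(2−4)(2−3)(2−6) = (−6)·(−2)·(−1)·(−4) = 48 ≡ 4, so v_3 = 4^{−1} = 3 (mod 11).
  i = 4 (α = 3): (3−8)(3−4)(3−2)(3−6) = (−5)·(−1)·1·(−3) = −15 ≡ 7, so v_4 = 7^{−1} = 8 (mod 11).
  i = 5 (α = 6): (6−8)(6−4)(6−2)(6−3) = (−2)·2·4·3 = −48 ≡ 7, so v_5 = 7^{−1} = 8 (mod 11).
  v = [5, 9, 3, 8, 8].
Step 2: syndromes of r = [3, 2, 8, 10, 8] (all sums mod 11).
  S_0 = Σ v_i r_i = 5·3 + 9·2 + 3·8 + 8·10 + 8·8 = 201 ≡ 3.
  S_1 = Σ v_i α_i r_i = 5·8·3 + 9·4·2 + 3·2·8 + 8·3·10 + 8·6·8 = 864 ≡ 6.
  α_i^2 mod 11 = [9, 5, 4, 9, 3].
  S_2 = Σ v_i α_i^2 r_i = 5·9·3 + 9·5·2 + 3·4·8 + 8·9·10 + 8·3·8 = 1233 ≡ 1.
  S = (3, 6, 1) ≠ 0, so r is not a codeword (an error is present).
Step 3: locate the error. For a single error e at position i, S_ℓ = v_i·e·α_i^ℓ, so α_err = S_1/S_0.
  S_0^{−1} = 3^{−1} = 4 (mod 11), so α_err = 6·4 = 24 ≡ 2 = α_3. Error position i = 3.
  Consistency check: S_2/S_1 = 1·2 = 2 ≡ 2 = α_err ✓ (single-error assumption holds).
Step 4: error magnitude e = S_0/v_3 = S_0·∏_{j≠3}(α_3 − α_j) = 3·4 = 12 ≡ 1 (mod 11).
Step 5: correct position 3: c_3 = r_3 − e = 8 − 1 ≡ 7 (mod 11). Hence c = [3, 2, 7, 10, 8].
  Check: interpolating c through the α_i gives m(x) = 1 + 3·x (degree < 2) with m(α_i) = c_i for every i, so c is indeed a codeword.


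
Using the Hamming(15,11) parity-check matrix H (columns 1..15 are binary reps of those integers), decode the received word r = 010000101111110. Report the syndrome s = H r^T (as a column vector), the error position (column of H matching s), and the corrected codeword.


s = (0, 0, 1, 0)^T, error position = 2, corrected codeword c = 000000101111110

Compute s = H r^T mod 2 one row at a time:
  s_1 = 0 + 1 + 1 + 1 + 1 + 1 + 1 + 0 = 6 ≡ 0 (mod 2).
  s_2 = 0 + 0 + 0 + 1 + 1 + 1 + 1 + 0 = 4 ≡ 0 (mod 2).
  s_3 = 1 + 0 + 0 + 1 + 1 + 1 + 1 + 0 = 5 ≡ 1 (mod 2).
  s_4 = 0 + 0 + 0 + 1 + 1 + 1 + 1 + 0 = 4 ≡ 0 (mod 2).
s = (0, 0, 1, 0)^T — this equals column 2 of H (binary 0010), so error is at position 2.
Correct: flip bit 2 of r = 010000101111110 to get c = 000000101111110.


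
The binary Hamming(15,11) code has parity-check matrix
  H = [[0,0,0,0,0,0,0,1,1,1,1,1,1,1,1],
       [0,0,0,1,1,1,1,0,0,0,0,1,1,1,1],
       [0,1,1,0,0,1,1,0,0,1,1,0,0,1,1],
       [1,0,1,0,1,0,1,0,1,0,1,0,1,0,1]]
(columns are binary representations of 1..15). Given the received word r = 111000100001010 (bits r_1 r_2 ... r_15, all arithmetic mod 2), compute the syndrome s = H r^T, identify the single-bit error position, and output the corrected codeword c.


s = (0, 1, 0, 1)^T, error position = 5, corrected codeword c = 111010100001010

Compute s = H r^T mod 2 one row at a time:
  s_1 = 0 + 0 + 0 + 0 + 1 + 0 + 1 + 0 = 2 ≡ 0 (mod 2).
  s_2 = 0 + 0 + 0 + 1 + 1 + 0 + 1 + 0 = 3 ≡ 1 (mod 2).
  s_3 = 1 + 1 + 0 + 1 + 0 + 0 + 1 + 0 = 4 ≡ 0 (mod 2).
  s_4 = 1 + 1 + 0 + 1 + 0 + 0 + 0 + 0 = 3 ≡ 1 (mod 2).
s = (0, 1, 0, 1)^T — this equals column 5 of H (binary 0101), so error is at position 5.
Correct: flip bit 5 of r = 111000100001010 to get c = 111010100001010.


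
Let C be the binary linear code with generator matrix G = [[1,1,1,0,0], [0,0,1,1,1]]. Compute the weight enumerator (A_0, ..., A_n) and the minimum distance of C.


Weight distribution: A_0 = 1, A_3 = 2, A_4 = 1. Minimum distance d = 3.

Enumerate all 2^2 = 4 messages m ∈ F_2^2.
For each, compute codeword c = mG in F_2^5, then tally its weight.
  m = 00 → c = 00000, weight = 0.
  m = 10 → c = 11100, weight = 3.
  m = 01 → c = 00111, weight = 3.
  m = 11 → c = 11011, weight = 4.
Tally weights:
  weight 0: 1 codewords.
  weight 3: 2 codewords.
  weight 4: 1 codewords.
Minimum distance d = smallest w > 0 with A_w > 0 = 3.
Sanity: Σ A_w = 4 = 2^2 = 4 ✓.


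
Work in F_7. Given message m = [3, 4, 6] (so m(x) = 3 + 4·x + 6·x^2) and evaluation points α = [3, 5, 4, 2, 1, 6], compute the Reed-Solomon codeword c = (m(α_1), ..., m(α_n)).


c = [6, 5, 3, 0, 6, 5]

Message polynomial: m(x) = 3 + 4·x + 6·x^2 (mod 7).
For each evaluation point α_i, compute m(α_i) mod 7:
  α_1 = 3: Horner steps 6 → 1 → 6, so m(3) = 6.
  α_2 = 5: Horner steps 6 → 6 → 5, so m(5) = 5.
  α_3 = 4: Horner steps 6 → 0 → 3, so m(4) = 3.
  α_4 = 2: Horner steps 6 → 2 → 0, so m(2) = 0.
  α_5 = 1: Horner steps 6 → 3 → 6, so m(1) = 6.
  α_6 = 6: Horner steps 6 → 5 → 5, so m(6) = 5.
Codeword c = [6, 5, 3, 0, 6, 5] ∈ F_7^6.


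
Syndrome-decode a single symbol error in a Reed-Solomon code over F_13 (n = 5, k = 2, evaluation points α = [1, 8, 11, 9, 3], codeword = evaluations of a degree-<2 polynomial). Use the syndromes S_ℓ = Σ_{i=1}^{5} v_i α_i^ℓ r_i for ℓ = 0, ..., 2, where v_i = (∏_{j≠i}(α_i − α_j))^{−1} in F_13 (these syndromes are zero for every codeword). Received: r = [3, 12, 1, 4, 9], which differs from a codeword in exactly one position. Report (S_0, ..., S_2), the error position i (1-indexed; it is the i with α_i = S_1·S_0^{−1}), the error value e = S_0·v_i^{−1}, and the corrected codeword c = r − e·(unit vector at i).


S = (9, 1, 3), error at position 5, error magnitude e = 9, c = [3, 12, 1, 4, 0].

Step 1: column multipliers v_i = (∏_{j≠i}(α_i − α_j))^{−1} mod 13.
  i = 1 (α = 1): (1−8)(1−11)(1−9)(1−3) = (−7)·(−10)·(−8)·(−2) = 1120 ≡ 2, so v_1 = 2^{−1} = 7 (mod 13).
  i = 2 (α = 8): (8−1)(8−11)(8−9)(8−3) = 7·(−3)·(−1)·5 = 105 ≡ 1, so v_2 = 1^{−1} = 1 (mod 13).
  i = 3 (α = 11): (11−1)(11−8)(11−9)(11−3) = 10·3·2·8 = 480 ≡ 12, so v_3 = 12^{−1} = 12 (mod 13).
  i = 4 (α = 9): (9−1)(9−8)(9−11)(9−3) = 8·1·(−2)·6 = −96 ≡ 8, so v_4 = 8^{−1} = 5 (mod 13).
  i = 5 (α = 3): (3−1)(3−8)(3−11)(3−9) = 2·(−5)·(−8)·(−6) = −480 ≡ 1, so v_5 = 1^{−1} = 1 (mod 13).
  v = [7, 1, 12, 5, 1].
Step 2: syndromes of r = [3, 12, 1, 4, 9] (all sums mod 13).
  S_0 = Σ v_i r_i = 7·3 + 1·12 + 12·1 + 5·4 + 1·9 = 74 ≡ 9.
  S_1 = Σ v_i α_i r_i = 7·1·3 + 1·8·12 + 12·11·1 + 5·9·4 + 1·3·9 = 456 ≡ 1.
  α_i^2 mod 13 = [1, 12, 4, 3, 9].
  S_2 = Σ v_i α_i^2 r_i = 7·1·3 + 1·12·12 + 12·4·1 + 5·3·4 + 1·9·9 = 354 ≡ 3.
  S = (9, 1, 3) ≠ 0, so r is not a codeword (an error is present).
Step 3: locate the error. For a single error e at position i, S_ℓ = v_i·e·α_i^ℓ, so α_err = S_1/S_0.
  S_0^{−1} = 9^{−1} = 3 (mod 13), so α_err = 1·3 = 3 ≡ 3 = α_5. Error position i = 5.
  Consistency check: S_2/S_1 = 3·1 = 3 ≡ 3 = α_err ✓ (single-error assumption holds).
Step 4: error magnitude e = S_0/v_5 = S_0·∏_{j≠5}(α_5 − α_j) = 9·1 = 9 ≡ 9 (mod 13).
Step 5: correct position 5: c_5 = r_5 − e = 9 − 9 ≡ 0 (mod 13). Hence c = [3, 12, 1, 4, 0].
  Check: interpolating c through the α_i gives m(x) = 11 + 5·x (degree < 2) with m(α_i) = c_i for every i, so c is indeed a codeword.


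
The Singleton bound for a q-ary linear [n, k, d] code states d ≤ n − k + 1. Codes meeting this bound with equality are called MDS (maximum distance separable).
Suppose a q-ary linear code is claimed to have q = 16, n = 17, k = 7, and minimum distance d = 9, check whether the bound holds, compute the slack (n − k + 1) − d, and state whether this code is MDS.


Singleton RHS = n − k + 1 = 11, slack = 2, bound satisfied, not MDS.

Singleton bound: d ≤ n − k + 1.
Here n = 17, k = 7, so n − k + 1 = 11.
Given d = 9, check d ≤ 11: YES.
Slack = (n − k + 1) − d = 2.
The code is NOT MDS (slack = 2 > 0).
Description: the claimed parameters are [17, 7, 9]_16; such a code would be non-MDS.


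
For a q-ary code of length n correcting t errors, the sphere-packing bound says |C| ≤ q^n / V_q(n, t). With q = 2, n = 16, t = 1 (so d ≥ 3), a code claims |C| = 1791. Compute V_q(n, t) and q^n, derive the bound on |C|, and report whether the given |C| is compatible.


V_q(n, t) = 17, q^n = 65536, Hamming bound = 3855, |C| = 1791 ≤ bound (satisfied).

Step 1: Compute V_q(n, t) = Σ_{j=0}^1 C(n, j) (q−1)^j.
  j = 0: C(16,0)·(1)^0 = 1·1 = 1.
  j = 1: C(16,1)·(1)^1 = 16·1 = 16.
  V_q(n, t) = 1 + 16 = 17.
Step 2: q^n = 2^16 = 65536.
Step 3: Hamming bound ⌊q^n / V_q(n,t)⌋ = ⌊65536/17⌋ = 3855.
Step 4: Compare |C| = 1791 to 3855: satisfied.
The claimed |C| lies below the Hamming bound.


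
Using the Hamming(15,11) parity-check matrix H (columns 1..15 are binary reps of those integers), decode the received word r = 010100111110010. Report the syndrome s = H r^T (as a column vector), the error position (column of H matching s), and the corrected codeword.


s = (1, 1, 1, 1)^T, error position = 15, corrected codeword c = 010100111110011

Compute s = H r^T mod 2 one row at a time:
  s_1 = 1 + 1 + 1 + 1 + 0 + 0 + 1 + 0 = 5 ≡ 1 (mod 2).
  s_2 = 1 + 0 + 0 + 1 + 0 + 0 + 1 + 0 = 3 ≡ 1 (mod 2).
  s_3 = 1 + 0 + 0 + 1 + 1 + 1 + 1 + 0 = 5 ≡ 1 (mod 2).
  s_4 = 0 + 0 + 0 + 1 + 1 + 1 + 0 + 0 = 3 ≡ 1 (mod 2).
s = (1, 1, 1, 1)^T — this equals column 15 of H (binary 1111), so error is at position 15.
Correct: flip bit 15 of r = 010100111110010 to get c = 010100111110011.
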